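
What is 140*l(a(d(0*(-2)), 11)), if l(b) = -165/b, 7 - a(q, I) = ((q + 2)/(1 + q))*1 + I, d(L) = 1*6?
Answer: 13475/3 ≈ 4491.7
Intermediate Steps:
d(L) = 6
a(q, I) = 7 - I - (2 + q)/(1 + q) (a(q, I) = 7 - (((q + 2)/(1 + q))*1 + I) = 7 - (((2 + q)/(1 + q))*1 + I) = 7 - ((2 + q)/(1 + q) + I) = 7 - (I + (2 + q)/(1 + q)) = 7 + (-I - (2 + q)/(1 + q)) = 7 - I - (2 + q)/(1 + q))
140*l(a(d(0*(-2)), 11)) = 140*(-165*(1 + 6)/(5 - 1*11 + 6*6 - 1*11*6)) = 140*(-165*7/(5 - 11 + 36 - 66)) = 140*(-165/((1/7)*(-36))) = 140*(-165/(-36/7)) = 140*(-165*(-7/36)) = 140*(385/12) = 13475/3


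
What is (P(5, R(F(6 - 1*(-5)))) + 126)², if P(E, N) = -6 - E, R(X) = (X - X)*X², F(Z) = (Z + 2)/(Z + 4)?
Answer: 13225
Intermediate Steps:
F(Z) = (2 + Z)/(4 + Z)
R(X) = 0 (R(X) = 0*X² = 0)
(P(5, R(F(6 - 1*(-5)))) + 126)² = ((-6 - 1*5) + 126)² = ((-6 - 5) + 126)² = (-11 + 126)² = 115² = 13225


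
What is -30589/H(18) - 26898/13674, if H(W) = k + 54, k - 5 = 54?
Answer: -70218910/257527 ≈ -272.67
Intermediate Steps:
k = 59 (k = 5 + 54 = 59)
H(W) = 113 (H(W) = 59 + 54 = 113)
-30589/H(18) - 26898/13674 = -30589/113 - 26898/13674 = -30589*1/113 - 26898*1/13674 = -30589/113 - 4483/2279 = -70218910/257527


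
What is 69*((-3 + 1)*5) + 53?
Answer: -637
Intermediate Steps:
69*((-3 + 1)*5) + 53 = 69*(-2*5) + 53 = 69*(-10) + 53 = -690 + 53 = -637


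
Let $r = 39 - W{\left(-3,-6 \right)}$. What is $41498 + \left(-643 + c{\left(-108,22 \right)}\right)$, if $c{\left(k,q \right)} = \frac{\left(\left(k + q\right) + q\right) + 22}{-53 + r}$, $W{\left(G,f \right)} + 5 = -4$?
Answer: $\frac{204317}{5} \approx 40863.0$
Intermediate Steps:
$W{\left(G,f \right)} = -9$ ($W{\left(G,f \right)} = -5 - 4 = -9$)
$r = 48$ ($r = 39 - -9 = 39 + 9 = 48$)
$c{\left(k,q \right)} = - \frac{22}{5} - \frac{2 q}{5} - \frac{k}{5}$ ($c{\left(k,q \right)} = \frac{\left(\left(k + q\right) + q\right) + 22}{-53 + 48} = \frac{\left(k + 2 q\right) + 22}{-5} = \left(22 + k + 2 q\right) \left(- \frac{1}{5}\right) = - \frac{22}{5} - \frac{2 q}{5} - \frac{k}{5}$)
$41498 + \left(-643 + c{\left(-108,22 \right)}\right) = 41498 - \frac{3173}{5} = \frac{204317}{5}$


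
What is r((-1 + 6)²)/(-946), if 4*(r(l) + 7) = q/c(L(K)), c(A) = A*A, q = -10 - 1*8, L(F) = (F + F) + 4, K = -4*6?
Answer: 27113/3662912 ≈ 0.0074020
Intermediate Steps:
K = -24
L(F) = 4 + 2*F (L(F) = 2*F + 4 = 4 + 2*F)
q = -18 (q = -10 - 8 = -18)
c(A) = A²
r(l) = -27113/3872 (r(l) = -7 + (-18/(4 + 2*(-24))²)/4 = -7 + (-18/(4 - 48)²)/4 = -7 + (-18/((-44)²))/4 = -7 + (-18/1936)/4 = -7 + (-18*1/1936)/4 = -7 + (¼)*(-9/968) = -7 - 9/3872 = -27113/3872)
r((-1 + 6)²)/(-946) = -27113/3872/(-946) = -27113/3872*(-1/946) = 27113/3662912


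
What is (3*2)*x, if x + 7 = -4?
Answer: -66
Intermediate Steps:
x = -11 (x = -7 - 4 = -11)
(3*2)*x = (3*2)*(-11) = 6*(-11) = -66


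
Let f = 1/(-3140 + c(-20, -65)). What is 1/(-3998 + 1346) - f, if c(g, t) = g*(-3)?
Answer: -107/2042040 ≈ -5.2399e-5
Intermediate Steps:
c(g, t) = -3*g
f = -1/3080 (f = 1/(-3140 - 3*(-20)) = 1/(-3140 + 60) = 1/(-3080) = -1/3080 ≈ -0.00032468)
1/(-3998 + 1346) - f = 1/(-3998 + 1346) - 1*(-1/3080) = 1/(-2652) + 1/3080 = -1/2652 + 1/3080 = -107/2042040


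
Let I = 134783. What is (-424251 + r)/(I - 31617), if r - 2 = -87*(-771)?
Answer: -178586/51583 ≈ -3.4621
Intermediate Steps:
r = 67079 (r = 2 - 87*(-771) = 2 + 67077 = 67079)
(-424251 + r)/(I - 31617) = (-424251 + 67079)/(134783 - 31617) = -357172/103166 = -357172*1/103166 = -178586/51583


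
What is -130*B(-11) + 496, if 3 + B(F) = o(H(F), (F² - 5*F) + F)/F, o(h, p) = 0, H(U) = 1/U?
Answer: 886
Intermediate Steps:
B(F) = -3 (B(F) = -3 + 0/F = -3 + 0 = -3)
-130*B(-11) + 496 = -130*(-3) + 496 = 390 + 496 = 886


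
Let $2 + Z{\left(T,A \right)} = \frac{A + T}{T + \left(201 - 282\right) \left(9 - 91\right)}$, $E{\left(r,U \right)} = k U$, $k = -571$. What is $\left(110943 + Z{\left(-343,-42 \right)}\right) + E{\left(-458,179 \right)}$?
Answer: $\frac{55002483}{6299} \approx 8731.9$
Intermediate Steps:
$E{\left(r,U \right)} = - 571 U$
$Z{\left(T,A \right)} = -2 + \frac{A + T}{6642 + T}$ ($Z{\left(T,A \right)} = -2 + \frac{A + T}{T + \left(201 - 282\right) \left(9 - 91\right)} = -2 + \frac{A + T}{T - -6642} = -2 + \frac{A + T}{T + 6642} = -2 + \frac{A + T}{6642 + T}$)
$\left(110943 + Z{\left(-343,-42 \right)}\right) + E{\left(-458,179 \right)} = \left(110943 + \frac{-13284 - 42 - -343}{6642 - 343}\right) - 102209 = \left(110943 + \frac{-13284 - 42 + 343}{6299}\right) - 102209 = \left(110943 + \frac{1}{6299} \left(-12983\right)\right) - 102209 = \left(110943 - \frac{12983}{6299}\right) - 102209 = \frac{698816974}{6299} - 102209 = \frac{55002483}{6299}$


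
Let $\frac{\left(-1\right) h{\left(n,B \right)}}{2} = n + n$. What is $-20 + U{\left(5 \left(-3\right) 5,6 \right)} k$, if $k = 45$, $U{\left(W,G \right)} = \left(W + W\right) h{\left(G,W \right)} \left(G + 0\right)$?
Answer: $971980$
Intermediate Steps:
$h{\left(n,B \right)} = - 4 n$ ($h{\left(n,B \right)} = - 2 \left(n + n\right) = - 2 \cdot 2 n = - 4 n$)
$U{\left(W,G \right)} = - 8 W G^{2}$ ($U{\left(W,G \right)} = \left(W + W\right) - 4 G \left(G + 0\right) = 2 W - 4 G G = 2 W \left(- 4 G^{2}\right) = - 8 W G^{2}$)
$-20 + U{\left(5 \left(-3\right) 5,6 \right)} k = -20 + - 8 \cdot 5 \left(-3\right) 5 \cdot 6^{2} \cdot 45 = -20 + \left(-8\right) \left(\left(-15\right) 5\right) 36 \cdot 45 = -20 + \left(-8\right) \left(-75\right) 36 \cdot 45 = -20 + 21600 \cdot 45 = -20 + 972000 = 971980$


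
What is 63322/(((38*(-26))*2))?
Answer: -31661/988 ≈ -32.046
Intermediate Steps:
63322/(((38*(-26))*2)) = 63322/((-988*2)) = 63322/(-1976) = 63322*(-1/1976) = -31661/988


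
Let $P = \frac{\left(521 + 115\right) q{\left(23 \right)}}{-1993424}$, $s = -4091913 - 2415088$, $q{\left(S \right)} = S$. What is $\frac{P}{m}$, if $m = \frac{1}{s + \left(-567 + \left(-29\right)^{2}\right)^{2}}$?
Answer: $\frac{23521549725}{498356} \approx 47198.0$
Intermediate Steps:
$s = -6507001$ ($s = -4091913 - 2415088 = -6507001$)
$P = - \frac{3657}{498356}$ ($P = \frac{\left(521 + 115\right) 23}{-1993424} = 636 \cdot 23 \left(- \frac{1}{1993424}\right) = 14628 \left(- \frac{1}{1993424}\right) = - \frac{3657}{498356} \approx -0.0073381$)
$m = - \frac{1}{6431925}$ ($m = \frac{1}{-6507001 + \left(-567 + \left(-29\right)^{2}\right)^{2}} = \frac{1}{-6507001 + \left(-567 + 841\right)^{2}} = \frac{1}{-6507001 + 274^{2}} = \frac{1}{-6507001 + 75076} = \frac{1}{-6431925} = - \frac{1}{6431925} \approx -1.5547 \cdot 10^{-7}$)
$\frac{P}{m} = - \frac{3657}{498356 \left(- \frac{1}{6431925}\right)} = \left(- \frac{3657}{498356}\right) \left(-6431925\right) = \frac{23521549725}{498356}$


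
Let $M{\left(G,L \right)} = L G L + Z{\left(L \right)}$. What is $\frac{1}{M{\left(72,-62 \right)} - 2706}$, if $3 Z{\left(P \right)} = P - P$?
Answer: $\frac{1}{274062} \approx 3.6488 \cdot 10^{-6}$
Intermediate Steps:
$Z{\left(P \right)} = 0$ ($Z{\left(P \right)} = \frac{P - P}{3} = \frac{1}{3} \cdot 0 = 0$)
$M{\left(G,L \right)} = G L^{2}$ ($M{\left(G,L \right)} = L G L + 0 = G L L + 0 = G L^{2} + 0 = G L^{2}$)
$\frac{1}{M{\left(72,-62 \right)} - 2706} = \frac{1}{72 \left(-62\right)^{2} - 2706} = \frac{1}{72 \cdot 3844 - 2706} = \frac{1}{276768 - 2706} = \frac{1}{274062}$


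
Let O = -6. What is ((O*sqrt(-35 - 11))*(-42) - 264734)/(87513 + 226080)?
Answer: -264734/313593 + 12*I*sqrt(46)/14933 ≈ -0.8442 + 0.0054502*I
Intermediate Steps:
((O*sqrt(-35 - 11))*(-42) - 264734)/(87513 + 226080) = (-6*sqrt(-35 - 11)*(-42) - 264734)/(87513 + 226080) = (-6*I*sqrt(46)*(-42) - 264734)/313593 = (-6*I*sqrt(46)*(-42) - 264734)*(1/313593) = (252*I*sqrt(46) - 264734)*(1/313593) = (-264734 + 252*I*sqrt(46))*(1/313593) = -264734/313593 + 12*I*sqrt(46)/14933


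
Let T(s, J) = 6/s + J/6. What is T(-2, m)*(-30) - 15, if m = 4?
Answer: 55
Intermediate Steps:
T(s, J) = 6/s + J/6 (T(s, J) = 6/s + J*(⅙) = 6/s + J/6)
T(-2, m)*(-30) - 15 = (6/(-2) + (⅙)*4)*(-30) - 15 = (6*(-½) + ⅔)*(-30) - 15 = (-3 + ⅔)*(-30) - 15 = -7/3*(-30) - 15 = 70 - 15 = 55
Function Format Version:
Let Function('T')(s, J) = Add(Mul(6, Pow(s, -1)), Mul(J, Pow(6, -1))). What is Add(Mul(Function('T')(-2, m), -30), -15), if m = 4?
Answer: 55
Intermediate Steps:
Function('T')(s, J) = Add(Mul(6, Pow(s, -1)), Mul(Rational(1, 6), J)) (Function('T')(s, J) = Add(Mul(6, Pow(s, -1)), Mul(J, Rational(1, 6))) = Add(Mul(6, Pow(s, -1)), Mul(Rational(1, 6), J)))
Add(Mul(Function('T')(-2, m), -30), -15) = Add(Mul(Add(Mul(6, Pow(-2, -1)), Mul(Rational(1, 6), 4)), -30), -15) = Add(Mul(Add(Mul(6, Rational(-1, 2)), Rational(2, 3)), -30), -15) = Add(Mul(Add(-3, Rational(2, 3)), -30), -15) = Add(Mul(Rational(-7, 3), -30), -15) = Add(70, -15) = 55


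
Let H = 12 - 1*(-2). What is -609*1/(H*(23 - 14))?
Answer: -29/6 ≈ -4.8333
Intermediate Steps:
H = 14 (H = 12 + 2 = 14)
-609*1/(H*(23 - 14)) = -609*1/(14*(23 - 14)) = -609/(14*9) = -609/126 = -609*1/126 = -29/6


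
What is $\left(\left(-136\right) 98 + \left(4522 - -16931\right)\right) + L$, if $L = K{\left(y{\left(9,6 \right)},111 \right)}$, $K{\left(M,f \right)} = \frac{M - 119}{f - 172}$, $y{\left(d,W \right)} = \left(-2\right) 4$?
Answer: $\frac{495752}{61} \approx 8127.1$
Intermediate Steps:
$y{\left(d,W \right)} = -8$
$K{\left(M,f \right)} = \frac{-119 + M}{-172 + f}$
$L = \frac{127}{61}$ ($L = \frac{-119 - 8}{-172 + 111} = \frac{1}{-61} \left(-127\right) = \left(- \frac{1}{61}\right) \left(-127\right) = \frac{127}{61} \approx 2.082$)
$\left(\left(-136\right) 98 + \left(4522 - -16931\right)\right) + L = \left(\left(-136\right) 98 + \left(4522 - -16931\right)\right) + \frac{127}{61} = \left(-13328 + \left(4522 + 16931\right)\right) + \frac{127}{61} = \left(-13328 + 21453\right) + \frac{127}{61} = 8125 + \frac{127}{61} = \frac{495752}{61}$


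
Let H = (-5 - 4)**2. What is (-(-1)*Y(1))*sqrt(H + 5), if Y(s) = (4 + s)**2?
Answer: 25*sqrt(86) ≈ 231.84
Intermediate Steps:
H = 81 (H = (-9)**2 = 81)
(-(-1)*Y(1))*sqrt(H + 5) = (-(-1)*(4 + 1)**2)*sqrt(81 + 5) = (-(-1)*5**2)*sqrt(86) = (-(-1)*25)*sqrt(86) = (-1*(-25))*sqrt(86) = 25*sqrt(86)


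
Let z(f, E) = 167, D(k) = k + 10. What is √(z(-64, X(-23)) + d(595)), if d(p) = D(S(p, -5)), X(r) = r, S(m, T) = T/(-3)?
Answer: 2*√402/3 ≈ 13.367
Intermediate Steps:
S(m, T) = -T/3 (S(m, T) = T*(-⅓) = -T/3)
D(k) = 10 + k
d(p) = 35/3 (d(p) = 10 - ⅓*(-5) = 10 + 5/3 = 35/3)
√(z(-64, X(-23)) + d(595)) = √(167 + 35/3) = √(536/3) = 2*√402/3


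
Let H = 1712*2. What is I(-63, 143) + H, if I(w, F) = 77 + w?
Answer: 3438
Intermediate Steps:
H = 3424
I(-63, 143) + H = (77 - 63) + 3424 = 14 + 3424 = 3438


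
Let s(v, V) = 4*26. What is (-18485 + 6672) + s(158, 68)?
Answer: -11709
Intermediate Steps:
s(v, V) = 104
(-18485 + 6672) + s(158, 68) = (-18485 + 6672) + 104 = -11813 + 104 = -11709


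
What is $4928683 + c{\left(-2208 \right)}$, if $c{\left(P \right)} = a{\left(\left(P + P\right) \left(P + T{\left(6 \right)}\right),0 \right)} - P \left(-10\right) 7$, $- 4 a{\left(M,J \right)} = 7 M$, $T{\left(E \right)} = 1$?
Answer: $-12281573$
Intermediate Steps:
$a{\left(M,J \right)} = - \frac{7 M}{4}$
$c{\left(P \right)} = 70 P - \frac{7 P \left(1 + P\right)}{2}$ ($c{\left(P \right)} = - \frac{7 \left(P + P\right) \left(P + 1\right)}{4} - P \left(-10\right) 7 = - \frac{7 \cdot 2 P \left(1 + P\right)}{4} - - 10 P 7 = - \frac{7 \cdot 2 P \left(1 + P\right)}{4} - - 70 P = - \frac{7 P \left(1 + P\right)}{2} + 70 P = 70 P - \frac{7 P \left(1 + P\right)}{2}$)
$4928683 + c{\left(-2208 \right)} = 4928683 + \frac{7}{2} \left(-2208\right) \left(19 - -2208\right) = 4928683 + \frac{7}{2} \left(-2208\right) \left(19 + 2208\right) = 4928683 + \frac{7}{2} \left(-2208\right) 2227 = 4928683 - 17210256 = -12281573$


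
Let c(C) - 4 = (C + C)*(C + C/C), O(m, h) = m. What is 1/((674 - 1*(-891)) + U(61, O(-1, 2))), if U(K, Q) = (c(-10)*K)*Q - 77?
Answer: -1/9736 ≈ -0.00010271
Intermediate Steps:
c(C) = 4 + 2*C*(1 + C) (c(C) = 4 + (C + C)*(C + C/C) = 4 + (2*C)*(C + 1) = 4 + (2*C)*(1 + C) = 4 + 2*C*(1 + C))
U(K, Q) = -77 + 184*K*Q (U(K, Q) = ((4 + 2*(-10) + 2*(-10)²)*K)*Q - 77 = ((4 - 20 + 2*100)*K)*Q - 77 = ((4 - 20 + 200)*K)*Q - 77 = (184*K)*Q - 77 = 184*K*Q - 77 = -77 + 184*K*Q)
1/((674 - 1*(-891)) + U(61, O(-1, 2))) = 1/((674 - 1*(-891)) + (-77 + 184*61*(-1))) = 1/((674 + 891) + (-77 - 11224)) = 1/(1565 - 11301) = 1/(-9736) = -1/9736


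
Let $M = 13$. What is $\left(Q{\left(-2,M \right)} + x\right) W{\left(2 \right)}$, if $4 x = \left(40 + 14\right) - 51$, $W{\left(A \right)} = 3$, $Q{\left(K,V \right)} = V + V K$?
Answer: $- \frac{147}{4} \approx -36.75$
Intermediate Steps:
$Q{\left(K,V \right)} = V + K V$
$x = \frac{3}{4}$ ($x = \frac{\left(40 + 14\right) - 51}{4} = \frac{54 - 51}{4} = \frac{1}{4} \cdot 3 = \frac{3}{4} \approx 0.75$)
$\left(Q{\left(-2,M \right)} + x\right) W{\left(2 \right)} = \left(13 \left(1 - 2\right) + \frac{3}{4}\right) 3 = \left(13 \left(-1\right) + \frac{3}{4}\right) 3 = \left(-13 + \frac{3}{4}\right) 3 = \left(- \frac{49}{4}\right) 3 = - \frac{147}{4}$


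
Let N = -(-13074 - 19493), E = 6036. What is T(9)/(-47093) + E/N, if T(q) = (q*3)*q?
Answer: 276339567/1533677731 ≈ 0.18018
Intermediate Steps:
T(q) = 3*q² (T(q) = (3*q)*q = 3*q²)
N = 32567 (N = -1*(-32567) = 32567)
T(9)/(-47093) + E/N = (3*9²)/(-47093) + 6036/32567 = (3*81)*(-1/47093) + 6036*(1/32567) = 243*(-1/47093) + 6036/32567 = -243/47093 + 6036/32567 = 276339567/1533677731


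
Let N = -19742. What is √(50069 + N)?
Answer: √30327 ≈ 174.15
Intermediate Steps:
√(50069 + N) = √(50069 - 19742) = √30327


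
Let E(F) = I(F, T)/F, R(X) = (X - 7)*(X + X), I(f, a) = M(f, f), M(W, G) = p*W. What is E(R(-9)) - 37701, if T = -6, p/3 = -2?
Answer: -37707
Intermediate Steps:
p = -6 (p = 3*(-2) = -6)
M(W, G) = -6*W
I(f, a) = -6*f
R(X) = 2*X*(-7 + X) (R(X) = (-7 + X)*(2*X) = 2*X*(-7 + X))
E(F) = -6 (E(F) = (-6*F)/F = -6)
E(R(-9)) - 37701 = -6 - 37701 = -37707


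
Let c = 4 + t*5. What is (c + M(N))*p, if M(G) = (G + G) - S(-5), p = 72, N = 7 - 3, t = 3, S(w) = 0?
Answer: 1944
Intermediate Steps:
N = 4
c = 19 (c = 4 + 3*5 = 4 + 15 = 19)
M(G) = 2*G (M(G) = (G + G) - 1*0 = 2*G + 0 = 2*G)
(c + M(N))*p = (19 + 2*4)*72 = (19 + 8)*72 = 27*72 = 1944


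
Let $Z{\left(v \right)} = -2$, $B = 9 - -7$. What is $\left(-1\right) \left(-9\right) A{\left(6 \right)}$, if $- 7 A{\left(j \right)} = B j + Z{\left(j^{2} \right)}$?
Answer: $- \frac{846}{7} \approx -120.86$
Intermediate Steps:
$B = 16$ ($B = 9 + 7 = 16$)
$A{\left(j \right)} = \frac{2}{7} - \frac{16 j}{7}$ ($A{\left(j \right)} = - \frac{16 j - 2}{7} = - \frac{-2 + 16 j}{7} = \frac{2}{7} - \frac{16 j}{7}$)
$\left(-1\right) \left(-9\right) A{\left(6 \right)} = \left(-1\right) \left(-9\right) \left(\frac{2}{7} - \frac{96}{7}\right) = 9 \left(\frac{2}{7} - \frac{96}{7}\right) = 9 \left(- \frac{94}{7}\right) = - \frac{846}{7}$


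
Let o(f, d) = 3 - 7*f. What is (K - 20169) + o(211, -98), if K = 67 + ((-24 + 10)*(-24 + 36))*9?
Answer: -23088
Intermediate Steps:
K = -1445 (K = 67 - 14*12*9 = 67 - 168*9 = 67 - 1512 = -1445)
(K - 20169) + o(211, -98) = (-1445 - 20169) + (3 - 7*211) = -21614 + (3 - 1477) = -21614 - 1474 = -23088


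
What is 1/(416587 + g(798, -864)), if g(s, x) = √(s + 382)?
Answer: 416587/173544727389 - 2*√295/173544727389 ≈ 2.4003e-6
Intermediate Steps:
g(s, x) = √(382 + s)
1/(416587 + g(798, -864)) = 1/(416587 + √(382 + 798)) = 1/(416587 + √1180) = 1/(416587 + 2*√295)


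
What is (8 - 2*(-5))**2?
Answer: 324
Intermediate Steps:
(8 - 2*(-5))**2 = (8 + 10)**2 = 18**2 = 324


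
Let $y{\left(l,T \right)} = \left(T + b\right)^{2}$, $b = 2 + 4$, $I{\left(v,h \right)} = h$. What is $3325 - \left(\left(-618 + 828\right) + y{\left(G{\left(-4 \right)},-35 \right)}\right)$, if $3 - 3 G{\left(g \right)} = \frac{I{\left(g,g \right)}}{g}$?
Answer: $2274$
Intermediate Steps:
$b = 6$
$G{\left(g \right)} = \frac{2}{3}$ ($G{\left(g \right)} = 1 - \frac{g \frac{1}{g}}{3} = 1 - \frac{1}{3} = \frac{2}{3}$)
$y{\left(l,T \right)} = \left(6 + T\right)^{2}$ ($y{\left(l,T \right)} = \left(T + 6\right)^{2} = \left(6 + T\right)^{2}$)
$3325 - \left(\left(-618 + 828\right) + y{\left(G{\left(-4 \right)},-35 \right)}\right) = 3325 - \left(\left(-618 + 828\right) + \left(6 - 35\right)^{2}\right) = 3325 - \left(210 + \left(-29\right)^{2}\right) = 3325 - \left(210 + 841\right) = 3325 - 1051 = 2274$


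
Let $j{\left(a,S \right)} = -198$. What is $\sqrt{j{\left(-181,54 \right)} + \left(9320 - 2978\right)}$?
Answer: $32 \sqrt{6} \approx 78.384$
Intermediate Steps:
$\sqrt{j{\left(-181,54 \right)} + \left(9320 - 2978\right)} = \sqrt{-198 + \left(9320 - 2978\right)} = \sqrt{-198 + 6342} = \sqrt{6144} = 32 \sqrt{6}$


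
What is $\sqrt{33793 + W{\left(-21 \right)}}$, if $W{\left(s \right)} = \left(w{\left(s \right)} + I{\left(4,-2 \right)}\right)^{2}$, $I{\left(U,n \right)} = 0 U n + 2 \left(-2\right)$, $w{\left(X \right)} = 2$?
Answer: $\sqrt{33797} \approx 183.84$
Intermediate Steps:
$I{\left(U,n \right)} = -4$ ($I{\left(U,n \right)} = 0 n - 4 = 0 - 4 = -4$)
$W{\left(s \right)} = 4$ ($W{\left(s \right)} = \left(2 - 4\right)^{2} = \left(-2\right)^{2} = 4$)
$\sqrt{33793 + W{\left(-21 \right)}} = \sqrt{33793 + 4} = \sqrt{33797}$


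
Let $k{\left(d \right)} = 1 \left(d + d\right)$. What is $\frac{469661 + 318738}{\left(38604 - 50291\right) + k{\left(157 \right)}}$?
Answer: $- \frac{788399}{11373} \approx -69.322$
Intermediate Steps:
$k{\left(d \right)} = 2 d$ ($k{\left(d \right)} = 1 \cdot 2 d = 2 d$)
$\frac{469661 + 318738}{\left(38604 - 50291\right) + k{\left(157 \right)}} = \frac{469661 + 318738}{\left(38604 - 50291\right) + 2 \cdot 157} = \frac{788399}{\left(38604 - 50291\right) + 314} = \frac{788399}{-11687 + 314} = \frac{788399}{-11373} = 788399 \left(- \frac{1}{11373}\right) = - \frac{788399}{11373}$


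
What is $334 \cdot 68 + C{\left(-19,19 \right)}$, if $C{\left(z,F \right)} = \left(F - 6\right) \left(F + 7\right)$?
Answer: $23050$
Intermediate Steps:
$C{\left(z,F \right)} = \left(-6 + F\right) \left(7 + F\right)$
$334 \cdot 68 + C{\left(-19,19 \right)} = 334 \cdot 68 + \left(-42 + 19 + 19^{2}\right) = 22712 + \left(-42 + 19 + 361\right) = 22712 + 338 = 23050$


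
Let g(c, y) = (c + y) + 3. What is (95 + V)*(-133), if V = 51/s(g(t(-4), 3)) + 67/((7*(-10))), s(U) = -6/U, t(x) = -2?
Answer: -79857/10 ≈ -7985.7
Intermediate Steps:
g(c, y) = 3 + c + y
V = -2447/70 (V = 51/((-6/(3 - 2 + 3))) + 67/((7*(-10))) = 51/((-6/4)) + 67/(-70) = 51/((-6*1/4)) + 67*(-1/70) = 51/(-3/2) - 67/70 = 51*(-2/3) - 67/70 = -34 - 67/70 = -2447/70 ≈ -34.957)
(95 + V)*(-133) = (95 - 2447/70)*(-133) = (4203/70)*(-133) = -79857/10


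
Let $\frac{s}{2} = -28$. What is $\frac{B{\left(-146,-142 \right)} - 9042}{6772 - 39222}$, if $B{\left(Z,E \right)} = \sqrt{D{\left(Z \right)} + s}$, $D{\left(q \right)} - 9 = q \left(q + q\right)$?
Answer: $\frac{411}{1475} - \frac{\sqrt{42585}}{32450} \approx 0.27228$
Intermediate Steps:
$D{\left(q \right)} = 9 + 2 q^{2}$ ($D{\left(q \right)} = 9 + q \left(q + q\right) = 9 + q 2 q = 9 + 2 q^{2}$)
$s = -56$ ($s = 2 \left(-28\right) = -56$)
$B{\left(Z,E \right)} = \sqrt{-47 + 2 Z^{2}}$ ($B{\left(Z,E \right)} = \sqrt{\left(9 + 2 Z^{2}\right) - 56} = \sqrt{-47 + 2 Z^{2}}$)
$\frac{B{\left(-146,-142 \right)} - 9042}{6772 - 39222} = \frac{\sqrt{-47 + 2 \left(-146\right)^{2}} - 9042}{6772 - 39222} = \frac{\sqrt{-47 + 2 \cdot 21316} - 9042}{-32450} = \left(\sqrt{-47 + 42632} - 9042\right) \left(- \frac{1}{32450}\right) = \left(\sqrt{42585} - 9042\right) \left(- \frac{1}{32450}\right) = \left(-9042 + \sqrt{42585}\right) \left(- \frac{1}{32450}\right) = \frac{411}{1475} - \frac{\sqrt{42585}}{32450}$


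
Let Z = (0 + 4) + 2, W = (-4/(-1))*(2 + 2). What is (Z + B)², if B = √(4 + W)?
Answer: 56 + 24*√5 ≈ 109.67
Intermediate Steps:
W = 16 (W = -4*(-1)*4 = 4*4 = 16)
Z = 6 (Z = 4 + 2 = 6)
B = 2*√5 (B = √(4 + 16) = √20 = 2*√5 ≈ 4.4721)
(Z + B)² = (6 + 2*√5)²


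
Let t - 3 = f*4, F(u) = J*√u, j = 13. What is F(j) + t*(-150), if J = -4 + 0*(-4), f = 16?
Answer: -10050 - 4*√13 ≈ -10064.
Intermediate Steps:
J = -4 (J = -4 + 0 = -4)
F(u) = -4*√u
t = 67 (t = 3 + 16*4 = 3 + 64 = 67)
F(j) + t*(-150) = -4*√13 + 67*(-150) = -4*√13 - 10050 = -10050 - 4*√13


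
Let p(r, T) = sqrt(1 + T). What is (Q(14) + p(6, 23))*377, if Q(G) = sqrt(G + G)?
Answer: 754*sqrt(6) + 754*sqrt(7) ≈ 3841.8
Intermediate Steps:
Q(G) = sqrt(2)*sqrt(G) (Q(G) = sqrt(2*G) = sqrt(2)*sqrt(G))
(Q(14) + p(6, 23))*377 = (sqrt(2)*sqrt(14) + sqrt(1 + 23))*377 = (2*sqrt(7) + sqrt(24))*377 = (2*sqrt(7) + 2*sqrt(6))*377 = (2*sqrt(6) + 2*sqrt(7))*377 = 754*sqrt(6) + 754*sqrt(7)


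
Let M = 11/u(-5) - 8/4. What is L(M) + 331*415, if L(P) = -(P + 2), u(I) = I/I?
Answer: 137354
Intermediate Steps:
u(I) = 1
M = 9 (M = 11/1 - 8/4 = 11*1 - 8*¼ = 11 - 2 = 9)
L(P) = -2 - P (L(P) = -(2 + P) = -2 - P)
L(M) + 331*415 = (-2 - 1*9) + 331*415 = (-2 - 9) + 137365 = -11 + 137365 = 137354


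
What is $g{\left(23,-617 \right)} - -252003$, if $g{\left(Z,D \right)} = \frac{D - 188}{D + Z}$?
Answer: $\frac{149690587}{594} \approx 2.52 \cdot 10^{5}$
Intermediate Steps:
$g{\left(Z,D \right)} = \frac{-188 + D}{D + Z}$
$g{\left(23,-617 \right)} - -252003 = \frac{-188 - 617}{-617 + 23} - -252003 = \frac{1}{-594} \left(-805\right) + 252003 = \left(- \frac{1}{594}\right) \left(-805\right) + 252003 = \frac{805}{594} + 252003 = \frac{149690587}{594}$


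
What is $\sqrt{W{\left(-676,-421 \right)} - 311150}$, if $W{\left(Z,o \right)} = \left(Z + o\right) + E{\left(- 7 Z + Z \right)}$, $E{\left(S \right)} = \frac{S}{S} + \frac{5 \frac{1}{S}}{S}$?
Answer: $\frac{i \sqrt{5136801411451}}{4056} \approx 558.79 i$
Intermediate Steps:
$E{\left(S \right)} = 1 + \frac{5}{S^{2}}$
$W{\left(Z,o \right)} = 1 + Z + o + \frac{5}{36 Z^{2}}$ ($W{\left(Z,o \right)} = \left(Z + o\right) + \left(1 + \frac{5}{\left(- 7 Z + Z\right)^{2}}\right) = \left(Z + o\right) + \left(1 + \frac{5}{36 Z^{2}}\right) = 1 + Z + o + \frac{5}{36 Z^{2}}$)
$\sqrt{W{\left(-676,-421 \right)} - 311150} = \sqrt{\left(1 - 676 - 421 + \frac{5}{36 \cdot 456976}\right) - 311150} = \sqrt{\left(1 - 676 - 421 + \frac{5}{36} \cdot \frac{1}{456976}\right) - 311150} = \sqrt{\left(1 - 676 - 421 + \frac{5}{16451136}\right) - 311150} = \sqrt{- \frac{18030445051}{16451136} - 311150} = \sqrt{- \frac{5136801411451}{16451136}} = \frac{i \sqrt{5136801411451}}{4056}$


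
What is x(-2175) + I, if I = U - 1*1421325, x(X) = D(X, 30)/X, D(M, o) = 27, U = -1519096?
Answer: -2131805234/725 ≈ -2.9404e+6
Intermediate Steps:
x(X) = 27/X
I = -2940421 (I = -1519096 - 1*1421325 = -1519096 - 1421325 = -2940421)
x(-2175) + I = 27/(-2175) - 2940421 = 27*(-1/2175) - 2940421 = -9/725 - 2940421 = -2131805234/725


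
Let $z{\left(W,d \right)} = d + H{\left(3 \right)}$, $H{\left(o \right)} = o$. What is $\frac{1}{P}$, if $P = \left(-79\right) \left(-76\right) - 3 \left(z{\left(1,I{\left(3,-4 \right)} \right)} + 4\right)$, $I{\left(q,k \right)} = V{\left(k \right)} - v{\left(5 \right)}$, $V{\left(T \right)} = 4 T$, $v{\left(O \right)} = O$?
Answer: $\frac{1}{6046} \approx 0.0001654$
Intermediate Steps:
$I{\left(q,k \right)} = -5 + 4 k$ ($I{\left(q,k \right)} = 4 k - 5 = -5 + 4 k$)
$z{\left(W,d \right)} = 3 + d$ ($z{\left(W,d \right)} = d + 3 = 3 + d$)
$P = 6046$ ($P = \left(-79\right) \left(-76\right) - 3 \left(\left(3 + \left(-5 + 4 \left(-4\right)\right)\right) + 4\right) = 6004 - 3 \left(\left(3 - 21\right) + 4\right) = 6004 - 3 \left(-18 + 4\right) = 6004 - -42 = 6004 + 42 = 6046$)
$\frac{1}{P} = \frac{1}{6046}$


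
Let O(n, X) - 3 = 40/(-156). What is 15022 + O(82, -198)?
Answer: 585965/39 ≈ 15025.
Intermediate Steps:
O(n, X) = 107/39 (O(n, X) = 3 + 40/(-156) = 3 + 40*(-1/156) = 3 - 10/39 = 107/39)
15022 + O(82, -198) = 15022 + 107/39 = 585965/39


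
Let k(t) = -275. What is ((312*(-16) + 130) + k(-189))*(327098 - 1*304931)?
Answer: -113871879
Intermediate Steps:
((312*(-16) + 130) + k(-189))*(327098 - 1*304931) = ((312*(-16) + 130) - 275)*(327098 - 1*304931) = ((-4992 + 130) - 275)*(327098 - 304931) = (-4862 - 275)*22167 = -5137*22167 = -113871879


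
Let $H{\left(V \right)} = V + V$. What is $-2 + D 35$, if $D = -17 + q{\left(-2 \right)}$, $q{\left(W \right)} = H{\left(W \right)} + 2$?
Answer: $-667$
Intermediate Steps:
$H{\left(V \right)} = 2 V$
$q{\left(W \right)} = 2 + 2 W$ ($q{\left(W \right)} = 2 W + 2 = 2 + 2 W$)
$D = -19$ ($D = -17 + \left(2 + 2 \left(-2\right)\right) = -17 + \left(2 - 4\right) = -17 - 2 = -19$)
$-2 + D 35 = -2 - 665 = -667$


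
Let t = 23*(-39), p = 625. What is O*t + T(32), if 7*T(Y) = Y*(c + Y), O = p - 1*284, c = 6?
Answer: -2139923/7 ≈ -3.0570e+5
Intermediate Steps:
O = 341 (O = 625 - 1*284 = 625 - 284 = 341)
t = -897
T(Y) = Y*(6 + Y)/7 (T(Y) = (Y*(6 + Y))/7 = Y*(6 + Y)/7)
O*t + T(32) = 341*(-897) + (⅐)*32*(6 + 32) = -305877 + (⅐)*32*38 = -305877 + 1216/7 = -2139923/7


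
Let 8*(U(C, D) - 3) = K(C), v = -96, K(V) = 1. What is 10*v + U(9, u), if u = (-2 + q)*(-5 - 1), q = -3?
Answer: -7655/8 ≈ -956.88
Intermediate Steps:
u = 30 (u = (-2 - 3)*(-5 - 1) = -5*(-6) = 30)
U(C, D) = 25/8 (U(C, D) = 3 + (⅛)*1 = 3 + ⅛ = 25/8)
10*v + U(9, u) = 10*(-96) + 25/8 = -960 + 25/8 = -7655/8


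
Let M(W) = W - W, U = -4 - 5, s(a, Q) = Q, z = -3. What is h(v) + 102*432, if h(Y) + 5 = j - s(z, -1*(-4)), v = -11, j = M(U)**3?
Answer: 44055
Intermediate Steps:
U = -9
M(W) = 0
j = 0 (j = 0**3 = 0)
h(Y) = -9 (h(Y) = -5 + (0 - (-1)*(-4)) = -5 + (0 - 1*4) = -5 + (0 - 4) = -5 - 4 = -9)
h(v) + 102*432 = -9 + 102*432 = -9 + 44064 = 44055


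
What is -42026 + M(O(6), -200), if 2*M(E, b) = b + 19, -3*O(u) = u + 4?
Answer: -84233/2 ≈ -42117.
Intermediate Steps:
O(u) = -4/3 - u/3 (O(u) = -(u + 4)/3 = -(4 + u)/3 = -4/3 - u/3)
M(E, b) = 19/2 + b/2 (M(E, b) = (b + 19)/2 = (19 + b)/2 = 19/2 + b/2)
-42026 + M(O(6), -200) = -42026 + (19/2 + (½)*(-200)) = -42026 + (19/2 - 100) = -42026 - 181/2 = -84233/2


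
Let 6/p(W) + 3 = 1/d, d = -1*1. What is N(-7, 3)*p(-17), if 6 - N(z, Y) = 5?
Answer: -3/2 ≈ -1.5000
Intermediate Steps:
N(z, Y) = 1 (N(z, Y) = 6 - 1*5 = 6 - 5 = 1)
d = -1
p(W) = -3/2 (p(W) = 6/(-3 + 1/(-1)) = 6/(-3 - 1) = 6/(-4) = 6*(-¼) = -3/2)
N(-7, 3)*p(-17) = 1*(-3/2) = -3/2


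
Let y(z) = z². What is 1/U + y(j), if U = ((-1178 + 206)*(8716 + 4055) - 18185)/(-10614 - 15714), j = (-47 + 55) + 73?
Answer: 81563734245/12431597 ≈ 6561.0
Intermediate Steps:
j = 81 (j = 8 + 73 = 81)
U = 12431597/26328 (U = (-972*12771 - 18185)/(-26328) = (-12413412 - 18185)*(-1/26328) = -12431597*(-1/26328) = 12431597/26328 ≈ 472.18)
1/U + y(j) = 1/(12431597/26328) + 81² = 26328/12431597 + 6561 = 81563734245/12431597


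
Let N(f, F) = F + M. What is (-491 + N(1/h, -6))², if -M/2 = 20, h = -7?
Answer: 288369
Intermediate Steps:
M = -40 (M = -2*20 = -40)
N(f, F) = -40 + F (N(f, F) = F - 40 = -40 + F)
(-491 + N(1/h, -6))² = (-491 + (-40 - 6))² = (-491 - 46)² = (-537)² = 288369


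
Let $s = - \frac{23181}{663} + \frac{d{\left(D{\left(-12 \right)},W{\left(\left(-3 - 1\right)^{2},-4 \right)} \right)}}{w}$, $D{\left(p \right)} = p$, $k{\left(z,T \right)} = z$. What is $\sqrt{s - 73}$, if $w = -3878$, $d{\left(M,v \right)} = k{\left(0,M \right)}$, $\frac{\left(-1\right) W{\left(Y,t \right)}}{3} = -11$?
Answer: $\frac{2 i \sqrt{1318265}}{221} \approx 10.391 i$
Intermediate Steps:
$W{\left(Y,t \right)} = 33$ ($W{\left(Y,t \right)} = \left(-3\right) \left(-11\right) = 33$)
$d{\left(M,v \right)} = 0$
$s = - \frac{7727}{221}$ ($s = - \frac{23181}{663} + \frac{0}{-3878} = \left(-23181\right) \frac{1}{663} + 0 \left(- \frac{1}{3878}\right) = - \frac{7727}{221} + 0 = - \frac{7727}{221} \approx -34.964$)
$\sqrt{s - 73} = \sqrt{- \frac{7727}{221} - 73} = \sqrt{- \frac{23860}{221}} = \frac{2 i \sqrt{1318265}}{221}$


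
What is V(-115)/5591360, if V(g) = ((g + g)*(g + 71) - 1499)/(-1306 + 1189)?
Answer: -8621/654189120 ≈ -1.3178e-5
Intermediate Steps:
V(g) = 1499/117 - 2*g*(71 + g)/117 (V(g) = ((2*g)*(71 + g) - 1499)/(-117) = (2*g*(71 + g) - 1499)*(-1/117) = (-1499 + 2*g*(71 + g))*(-1/117) = 1499/117 - 2*g*(71 + g)/117)
V(-115)/5591360 = (1499/117 - 142/117*(-115) - 2/117*(-115)²)/5591360 = (1499/117 + 16330/117 - 2/117*13225)*(1/5591360) = (1499/117 + 16330/117 - 26450/117)*(1/5591360) = -8621/117*1/5591360 = -8621/654189120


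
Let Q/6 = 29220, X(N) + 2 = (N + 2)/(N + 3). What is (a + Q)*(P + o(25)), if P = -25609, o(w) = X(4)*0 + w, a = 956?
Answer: -4509845184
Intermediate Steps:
X(N) = -2 + (2 + N)/(3 + N) (X(N) = -2 + (N + 2)/(N + 3) = -2 + (2 + N)/(3 + N))
Q = 175320 (Q = 6*29220 = 175320)
o(w) = w (o(w) = ((-4 - 1*4)/(3 + 4))*0 + w = ((-4 - 4)/7)*0 + w = ((1/7)*(-8))*0 + w = -8/7*0 + w = 0 + w = w)
(a + Q)*(P + o(25)) = (956 + 175320)*(-25609 + 25) = 176276*(-25584) = -4509845184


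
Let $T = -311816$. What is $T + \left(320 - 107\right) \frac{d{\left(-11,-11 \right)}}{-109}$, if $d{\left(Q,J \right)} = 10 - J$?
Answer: $- \frac{33992417}{109} \approx -3.1186 \cdot 10^{5}$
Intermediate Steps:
$T + \left(320 - 107\right) \frac{d{\left(-11,-11 \right)}}{-109} = -311816 + \left(320 - 107\right) \frac{10 - -11}{-109} = -311816 + 213 \left(10 + 11\right) \left(- \frac{1}{109}\right) = -311816 + 213 \cdot 21 \left(- \frac{1}{109}\right) = -311816 + 213 \left(- \frac{21}{109}\right) = -311816 - \frac{4473}{109} = - \frac{33992417}{109}$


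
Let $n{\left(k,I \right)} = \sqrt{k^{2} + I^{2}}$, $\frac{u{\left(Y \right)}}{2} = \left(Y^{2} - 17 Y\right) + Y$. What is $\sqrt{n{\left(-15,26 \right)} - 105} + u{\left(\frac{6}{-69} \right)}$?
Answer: $\frac{1480}{529} + \sqrt{-105 + \sqrt{901}} \approx 2.7977 + 8.6593 i$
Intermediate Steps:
$u{\left(Y \right)} = - 32 Y + 2 Y^{2}$ ($u{\left(Y \right)} = 2 \left(\left(Y^{2} - 17 Y\right) + Y\right) = 2 \left(Y^{2} - 16 Y\right) = - 32 Y + 2 Y^{2}$)
$n{\left(k,I \right)} = \sqrt{I^{2} + k^{2}}$
$\sqrt{n{\left(-15,26 \right)} - 105} + u{\left(\frac{6}{-69} \right)} = \sqrt{\sqrt{26^{2} + \left(-15\right)^{2}} - 105} + 2 \frac{6}{-69} \left(-16 + \frac{6}{-69}\right) = \sqrt{\sqrt{676 + 225} - 105} + 2 \cdot 6 \left(- \frac{1}{69}\right) \left(-16 + 6 \left(- \frac{1}{69}\right)\right) = \sqrt{\sqrt{901} - 105} + 2 \left(- \frac{2}{23}\right) \left(-16 - \frac{2}{23}\right) = \sqrt{-105 + \sqrt{901}} + 2 \left(- \frac{2}{23}\right) \left(- \frac{370}{23}\right) = \sqrt{-105 + \sqrt{901}} + \frac{1480}{529} = \frac{1480}{529} + \sqrt{-105 + \sqrt{901}}$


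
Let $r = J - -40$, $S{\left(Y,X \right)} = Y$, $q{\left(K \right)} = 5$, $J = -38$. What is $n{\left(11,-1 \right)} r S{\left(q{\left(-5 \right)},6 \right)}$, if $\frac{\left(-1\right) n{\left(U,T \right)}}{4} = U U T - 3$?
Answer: $4960$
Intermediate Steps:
$n{\left(U,T \right)} = 12 - 4 T U^{2}$ ($n{\left(U,T \right)} = - 4 \left(U U T - 3\right) = - 4 \left(U^{2} T - 3\right) = - 4 \left(T U^{2} - 3\right) = - 4 \left(-3 + T U^{2}\right) = 12 - 4 T U^{2}$)
$r = 2$ ($r = -38 - -40 = -38 + 40 = 2$)
$n{\left(11,-1 \right)} r S{\left(q{\left(-5 \right)},6 \right)} = \left(12 - - 4 \cdot 11^{2}\right) 2 \cdot 5 = \left(12 - \left(-4\right) 121\right) 2 \cdot 5 = \left(12 + 484\right) 2 \cdot 5 = 496 \cdot 2 \cdot 5 = 992 \cdot 5 = 4960$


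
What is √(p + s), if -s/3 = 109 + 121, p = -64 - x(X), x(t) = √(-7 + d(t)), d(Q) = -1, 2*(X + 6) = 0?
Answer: √(-754 - 2*I*√2) ≈ 0.0515 - 27.459*I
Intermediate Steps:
X = -6 (X = -6 + (½)*0 = -6 + 0 = -6)
x(t) = 2*I*√2 (x(t) = √(-7 - 1) = √(-8) = 2*I*√2)
p = -64 - 2*I*√2 ≈ -64.0 - 2.8284*I
s = -690 (s = -3*(109 + 121) = -3*230 = -690)
√(p + s) = √((-64 - 2*I*√2) - 690) = √(-754 - 2*I*√2)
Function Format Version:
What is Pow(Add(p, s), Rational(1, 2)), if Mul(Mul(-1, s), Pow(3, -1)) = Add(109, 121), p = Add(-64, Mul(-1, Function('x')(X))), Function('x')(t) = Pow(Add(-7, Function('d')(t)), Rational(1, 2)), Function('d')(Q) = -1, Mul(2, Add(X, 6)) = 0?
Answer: Pow(Add(-754, Mul(-2, I, Pow(2, Rational(1, 2)))), Rational(1, 2)) ≈ Add(0.05150, Mul(-27.459, I))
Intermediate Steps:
X = -6 (X = Add(-6, Mul(Rational(1, 2), 0)) = Add(-6, 0) = -6)
Function('x')(t) = Mul(2, I, Pow(2, Rational(1, 2))) (Function('x')(t) = Pow(Add(-7, -1), Rational(1, 2)) = Pow(-8, Rational(1, 2)) = Mul(2, I, Pow(2, Rational(1, 2))))
p = Add(-64, Mul(-2, I, Pow(2, Rational(1, 2)))) (p = Add(-64, Mul(-1, Mul(2, I, Pow(2, Rational(1, 2))))) = Add(-64, Mul(-2, I, Pow(2, Rational(1, 2)))) ≈ Add(-64.000, Mul(-2.8284, I)))
s = -690 (s = Mul(-3, Add(109, 121)) = Mul(-3, 230) = -690)
Pow(Add(p, s), Rational(1, 2)) = Pow(Add(Add(-64, Mul(-2, I, Pow(2, Rational(1, 2)))), -690), Rational(1, 2)) = Pow(Add(-754, Mul(-2, I, Pow(2, Rational(1, 2)))), Rational(1, 2))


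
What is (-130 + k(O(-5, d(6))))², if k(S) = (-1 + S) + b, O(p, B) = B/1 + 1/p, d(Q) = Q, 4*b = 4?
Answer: 385641/25 ≈ 15426.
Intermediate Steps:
b = 1 (b = (¼)*4 = 1)
O(p, B) = B + 1/p (O(p, B) = B*1 + 1/p = B + 1/p)
k(S) = S (k(S) = (-1 + S) + 1 = S)
(-130 + k(O(-5, d(6))))² = (-130 + (6 + 1/(-5)))² = (-130 + (6 - ⅕))² = (-130 + 29/5)² = (-621/5)² = 385641/25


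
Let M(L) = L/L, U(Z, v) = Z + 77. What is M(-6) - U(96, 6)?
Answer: -172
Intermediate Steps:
U(Z, v) = 77 + Z
M(L) = 1
M(-6) - U(96, 6) = 1 - (77 + 96) = 1 - 1*173 = 1 - 173 = -172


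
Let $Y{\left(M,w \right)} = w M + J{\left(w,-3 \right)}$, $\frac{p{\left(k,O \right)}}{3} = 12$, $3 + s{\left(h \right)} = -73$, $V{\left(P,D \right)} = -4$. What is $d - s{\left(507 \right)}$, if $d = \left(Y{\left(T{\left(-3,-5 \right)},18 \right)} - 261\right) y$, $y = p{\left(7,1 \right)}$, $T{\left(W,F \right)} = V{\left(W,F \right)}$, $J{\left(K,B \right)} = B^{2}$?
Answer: $-11588$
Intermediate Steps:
$T{\left(W,F \right)} = -4$
$s{\left(h \right)} = -76$ ($s{\left(h \right)} = -3 - 73 = -76$)
$p{\left(k,O \right)} = 36$ ($p{\left(k,O \right)} = 3 \cdot 12 = 36$)
$y = 36$
$Y{\left(M,w \right)} = 9 + M w$ ($Y{\left(M,w \right)} = w M + \left(-3\right)^{2} = M w + 9 = 9 + M w$)
$d = -11664$ ($d = \left(\left(9 - 72\right) - 261\right) 36 = \left(-63 - 261\right) 36 = \left(-324\right) 36 = -11664$)
$d - s{\left(507 \right)} = -11664 - -76 = -11664 + 76 = -11588$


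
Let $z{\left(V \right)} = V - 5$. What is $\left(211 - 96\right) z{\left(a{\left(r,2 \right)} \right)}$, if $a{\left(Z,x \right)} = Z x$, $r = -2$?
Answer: $-1035$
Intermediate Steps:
$z{\left(V \right)} = -5 + V$ ($z{\left(V \right)} = V - 5 = -5 + V$)
$\left(211 - 96\right) z{\left(a{\left(r,2 \right)} \right)} = \left(211 - 96\right) \left(-5 - 4\right) = 115 \left(-5 - 4\right) = 115 \left(-9\right) = -1035$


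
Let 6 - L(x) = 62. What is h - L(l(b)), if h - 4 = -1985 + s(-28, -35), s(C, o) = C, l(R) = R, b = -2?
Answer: -1953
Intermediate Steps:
L(x) = -56 (L(x) = 6 - 1*62 = 6 - 62 = -56)
h = -2009 (h = 4 + (-1985 - 28) = 4 - 2013 = -2009)
h - L(l(b)) = -2009 - 1*(-56) = -2009 + 56 = -1953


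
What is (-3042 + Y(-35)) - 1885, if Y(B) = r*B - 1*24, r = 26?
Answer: -5861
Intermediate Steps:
Y(B) = -24 + 26*B (Y(B) = 26*B - 1*24 = 26*B - 24 = -24 + 26*B)
(-3042 + Y(-35)) - 1885 = (-3042 + (-24 + 26*(-35))) - 1885 = (-3042 + (-24 - 910)) - 1885 = (-3042 - 934) - 1885 = -3976 - 1885 = -5861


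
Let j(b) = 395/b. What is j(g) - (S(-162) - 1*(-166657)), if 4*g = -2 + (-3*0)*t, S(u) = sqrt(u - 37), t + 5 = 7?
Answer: -167447 - I*sqrt(199) ≈ -1.6745e+5 - 14.107*I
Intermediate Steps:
t = 2 (t = -5 + 7 = 2)
S(u) = sqrt(-37 + u)
g = -1/2 (g = (-2 - 3*0*2)/4 = (-2 + 0*2)/4 = (-2 + 0)/4 = (1/4)*(-2) = -1/2 ≈ -0.50000)
j(g) - (S(-162) - 1*(-166657)) = 395/(-1/2) - (sqrt(-37 - 162) - 1*(-166657)) = 395*(-2) - (sqrt(-199) + 166657) = -790 - (I*sqrt(199) + 166657) = -790 - (166657 + I*sqrt(199)) = -790 + (-166657 - I*sqrt(199)) = -167447 - I*sqrt(199)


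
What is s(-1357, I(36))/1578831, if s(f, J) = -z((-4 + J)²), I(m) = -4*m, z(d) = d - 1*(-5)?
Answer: -7303/526277 ≈ -0.013877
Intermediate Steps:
z(d) = 5 + d (z(d) = d + 5 = 5 + d)
s(f, J) = -5 - (-4 + J)² (s(f, J) = -(5 + (-4 + J)²) = -5 - (-4 + J)²)
s(-1357, I(36))/1578831 = (-5 - (-4 - 4*36)²)/1578831 = (-5 - (-4 - 144)²)*(1/1578831) = (-5 - 1*(-148)²)*(1/1578831) = (-5 - 1*21904)*(1/1578831) = (-5 - 21904)*(1/1578831) = -21909*1/1578831 = -7303/526277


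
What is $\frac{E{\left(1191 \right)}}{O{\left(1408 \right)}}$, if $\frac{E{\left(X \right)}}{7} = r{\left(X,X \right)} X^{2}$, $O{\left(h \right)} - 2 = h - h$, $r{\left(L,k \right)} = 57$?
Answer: $\frac{565973919}{2} \approx 2.8299 \cdot 10^{8}$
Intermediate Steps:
$O{\left(h \right)} = 2$ ($O{\left(h \right)} = 2 + \left(h - h\right) = 2 + 0 = 2$)
$E{\left(X \right)} = 399 X^{2}$ ($E{\left(X \right)} = 7 \cdot 57 X^{2} = 399 X^{2}$)
$\frac{E{\left(1191 \right)}}{O{\left(1408 \right)}} = \frac{399 \cdot 1191^{2}}{2} = 399 \cdot 1418481 \cdot \frac{1}{2} = 565973919 \cdot \frac{1}{2} = \frac{565973919}{2}$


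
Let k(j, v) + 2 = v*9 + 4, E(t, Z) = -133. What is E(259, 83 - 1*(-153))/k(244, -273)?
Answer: 133/2455 ≈ 0.054175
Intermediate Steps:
k(j, v) = 2 + 9*v (k(j, v) = -2 + (v*9 + 4) = -2 + (9*v + 4) = -2 + (4 + 9*v) = 2 + 9*v)
E(259, 83 - 1*(-153))/k(244, -273) = -133/(2 + 9*(-273)) = -133/(2 - 2457) = -133/(-2455) = -133*(-1/2455) = 133/2455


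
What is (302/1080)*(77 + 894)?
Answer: 146621/540 ≈ 271.52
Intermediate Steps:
(302/1080)*(77 + 894) = (302*(1/1080))*971 = (151/540)*971 = 146621/540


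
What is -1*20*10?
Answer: -200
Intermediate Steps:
-1*20*10 = -20*10 = -200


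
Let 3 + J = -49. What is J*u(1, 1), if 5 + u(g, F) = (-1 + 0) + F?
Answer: 260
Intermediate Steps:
J = -52 (J = -3 - 49 = -52)
u(g, F) = -6 + F (u(g, F) = -5 + ((-1 + 0) + F) = -5 + (-1 + F) = -6 + F)
J*u(1, 1) = -52*(-6 + 1) = -52*(-5) = 260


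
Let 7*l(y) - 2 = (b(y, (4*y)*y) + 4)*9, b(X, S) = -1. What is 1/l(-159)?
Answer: 7/29 ≈ 0.24138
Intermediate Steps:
l(y) = 29/7 (l(y) = 2/7 + ((-1 + 4)*9)/7 = 2/7 + (3*9)/7 = 2/7 + (⅐)*27 = 2/7 + 27/7 = 29/7)
1/l(-159) = 1/(29/7) = 7/29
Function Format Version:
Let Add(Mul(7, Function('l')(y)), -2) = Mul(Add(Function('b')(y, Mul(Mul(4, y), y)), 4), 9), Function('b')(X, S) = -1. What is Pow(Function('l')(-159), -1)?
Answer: Rational(7, 29) ≈ 0.24138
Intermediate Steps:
Function('l')(y) = Rational(29, 7) (Function('l')(y) = Add(Rational(2, 7), Mul(Rational(1, 7), Mul(Add(-1, 4), 9))) = Add(Rational(2, 7), Mul(Rational(1, 7), Mul(3, 9))) = Add(Rational(2, 7), Mul(Rational(1, 7), 27)) = Add(Rational(2, 7), Rational(27, 7)) = Rational(29, 7))
Pow(Function('l')(-159), -1) = Pow(Rational(29, 7), -1) = Rational(7, 29)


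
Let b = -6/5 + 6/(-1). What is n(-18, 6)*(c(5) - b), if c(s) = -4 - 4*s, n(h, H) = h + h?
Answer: 3024/5 ≈ 604.80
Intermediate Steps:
n(h, H) = 2*h
b = -36/5 (b = -6*1/5 + 6*(-1) = -6/5 - 6 = -36/5 ≈ -7.2000)
n(-18, 6)*(c(5) - b) = (2*(-18))*((-4 - 4*5) - 1*(-36/5)) = -36*((-4 - 20) + 36/5) = -36*(-24 + 36/5) = -36*(-84/5) = 3024/5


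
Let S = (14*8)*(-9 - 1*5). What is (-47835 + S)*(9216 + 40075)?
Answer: -2435123273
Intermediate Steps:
S = -1568 (S = 112*(-9 - 5) = 112*(-14) = -1568)
(-47835 + S)*(9216 + 40075) = (-47835 - 1568)*(9216 + 40075) = -49403*49291 = -2435123273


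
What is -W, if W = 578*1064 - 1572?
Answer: -613420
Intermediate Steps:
W = 613420 (W = 614992 - 1572 = 613420)
-W = -1*613420 = -613420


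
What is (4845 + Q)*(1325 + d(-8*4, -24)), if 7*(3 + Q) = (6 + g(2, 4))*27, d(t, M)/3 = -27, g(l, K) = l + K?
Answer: 42567192/7 ≈ 6.0810e+6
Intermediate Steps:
g(l, K) = K + l
d(t, M) = -81 (d(t, M) = 3*(-27) = -81)
Q = 303/7 (Q = -3 + ((6 + (4 + 2))*27)/7 = -3 + ((6 + 6)*27)/7 = -3 + (12*27)/7 = -3 + (⅐)*324 = -3 + 324/7 = 303/7 ≈ 43.286)
(4845 + Q)*(1325 + d(-8*4, -24)) = (4845 + 303/7)*(1325 - 81) = (34218/7)*1244 = 42567192/7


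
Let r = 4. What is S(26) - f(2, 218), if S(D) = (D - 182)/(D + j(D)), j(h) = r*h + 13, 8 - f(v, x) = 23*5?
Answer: 1165/11 ≈ 105.91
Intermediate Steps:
f(v, x) = -107 (f(v, x) = 8 - 23*5 = 8 - 1*115 = 8 - 115 = -107)
j(h) = 13 + 4*h (j(h) = 4*h + 13 = 13 + 4*h)
S(D) = (-182 + D)/(13 + 5*D) (S(D) = (D - 182)/(D + (13 + 4*D)) = (-182 + D)/(13 + 5*D))
S(26) - f(2, 218) = (-182 + 26)/(13 + 5*26) - 1*(-107) = -156/(13 + 130) + 107 = -156/143 + 107 = (1/143)*(-156) + 107 = -12/11 + 107 = 1165/11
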